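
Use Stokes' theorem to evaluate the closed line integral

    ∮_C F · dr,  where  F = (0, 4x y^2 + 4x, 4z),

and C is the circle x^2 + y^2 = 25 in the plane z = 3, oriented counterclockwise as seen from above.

Let S be the flat disk x^2 + y^2 ≤ 25 in the plane z = 3, with upward unit normal n̂ = ẑ. By Stokes' theorem,

    ∮_C F · dr = ∬_S (∇ × F) · n̂ dS = ∬_D (curl F)_z dA,

where D is the disk x^2 + y^2 ≤ 25.

Compute the curl of F = (0, 4x y^2 + 4x, 4z):
    (∇ × F)_x = ∂F_z/∂y - ∂F_y/∂z = 0,
    (∇ × F)_y = ∂F_x/∂z - ∂F_z/∂x = 0,
    (∇ × F)_z = ∂F_y/∂x - ∂F_x/∂y = 4y^2 + 4.

On z = 3, (curl F)_z = 4y^2 + 4.

Convert to polar (x = r cos θ, y = r sin θ, dA = r dr dθ); the integrand becomes 4r^2sin(θ)^2 + 4, so

    ∬_D (curl F)_z dA = ∫_0^{2π} ∫_0^{5} (4r^2sin(θ)^2 + 4) · r dr dθ.

Inner (r from 0 to 5): 625sin(θ)^2 + 50.
Outer (θ from 0 to 2π): 725π.

Therefore ∮_C F · dr = 725π.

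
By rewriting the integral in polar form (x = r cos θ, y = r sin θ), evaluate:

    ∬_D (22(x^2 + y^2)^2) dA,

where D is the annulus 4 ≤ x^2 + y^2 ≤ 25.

The region D is 2 ≤ r ≤ 5, 0 ≤ θ ≤ 2π in polar coordinates, where x = r cos(θ), y = r sin(θ), and dA = r dr dθ.

Under the substitution, the integrand becomes 22r^4, so

    ∬_D (22(x^2 + y^2)^2) dA = ∫_{0}^{2π} ∫_{2}^{5} (22r^4) · r dr dθ.

Inner integral (in r): ∫_{2}^{5} (22r^4) · r dr = 57057.

Outer integral (in θ): ∫_{0}^{2π} (57057) dθ = 114114π.

Therefore ∬_D (22(x^2 + y^2)^2) dA = 114114π.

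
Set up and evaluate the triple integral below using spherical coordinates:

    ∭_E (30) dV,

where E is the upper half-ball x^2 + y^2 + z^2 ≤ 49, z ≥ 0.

In spherical coordinates, x = ρ sin(φ) cos(θ), y = ρ sin(φ) sin(θ), z = ρ cos(φ), and dV = ρ^2 sin(φ) dρ dφ dθ.

The integrand becomes 30, so

    ∭_E (30) dV = ∫_{0}^{2π} ∫_{0}^{π/2} ∫_{0}^{7} (30) · ρ^2 sin(φ) dρ dφ dθ.

Inner (ρ): 3430sin(φ).
Middle (φ): 3430.
Outer (θ): 6860π.

Therefore the triple integral equals 6860π.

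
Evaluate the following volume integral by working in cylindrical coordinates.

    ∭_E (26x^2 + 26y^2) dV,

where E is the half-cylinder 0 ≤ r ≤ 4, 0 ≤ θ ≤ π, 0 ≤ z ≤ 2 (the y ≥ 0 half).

In cylindrical coordinates, x = r cos(θ), y = r sin(θ), z = z, and dV = r dr dθ dz.

The integrand becomes 26r^2, so

    ∭_E (26x^2 + 26y^2) dV = ∫_{0}^{π} ∫_{0}^{4} ∫_{0}^{2} (26r^2) · r dz dr dθ.

Inner (z): 52r^3.
Middle (r from 0 to 4): 3328.
Outer (θ): 3328π.

Therefore the triple integral equals 3328π.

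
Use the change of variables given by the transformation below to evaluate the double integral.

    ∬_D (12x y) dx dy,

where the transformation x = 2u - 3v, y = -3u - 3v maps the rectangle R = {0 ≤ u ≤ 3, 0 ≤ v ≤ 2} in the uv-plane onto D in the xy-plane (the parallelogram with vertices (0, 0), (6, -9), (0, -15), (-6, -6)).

Compute the Jacobian determinant of (x, y) with respect to (u, v):

    ∂(x,y)/∂(u,v) = | 2  -3 | = (2)(-3) - (-3)(-3) = -15.
                   | -3  -3 |

Its absolute value is |J| = 15 (the area scaling factor).

Substituting x = 2u - 3v, y = -3u - 3v into the integrand,

    12x y → -72u^2 + 36u v + 108v^2,

so the integral becomes

    ∬_R (-72u^2 + 36u v + 108v^2) · |J| du dv = ∫_0^3 ∫_0^2 (-1080u^2 + 540u v + 1620v^2) dv du.

Inner (v): -2160u^2 + 1080u + 4320.
Outer (u): -1620.

Therefore ∬_D (12x y) dx dy = -1620.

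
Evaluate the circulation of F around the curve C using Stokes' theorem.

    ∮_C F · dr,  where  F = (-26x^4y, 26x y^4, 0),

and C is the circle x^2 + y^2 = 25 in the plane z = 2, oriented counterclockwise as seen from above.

Let S be the flat disk x^2 + y^2 ≤ 25 in the plane z = 2, with upward unit normal n̂ = ẑ. By Stokes' theorem,

    ∮_C F · dr = ∬_S (∇ × F) · n̂ dS = ∬_D (curl F)_z dA,

where D is the disk x^2 + y^2 ≤ 25.

Compute the curl of F = (-26x^4y, 26x y^4, 0):
    (∇ × F)_x = ∂F_z/∂y - ∂F_y/∂z = 0,
    (∇ × F)_y = ∂F_x/∂z - ∂F_z/∂x = 0,
    (∇ × F)_z = ∂F_y/∂x - ∂F_x/∂y = 26x^4 + 26y^4.

On z = 2, (curl F)_z = 26x^4 + 26y^4.

Convert to polar (x = r cos θ, y = r sin θ, dA = r dr dθ); the integrand becomes 26r^4(sin(θ)^4 + cos(θ)^4), so

    ∬_D (curl F)_z dA = ∫_0^{2π} ∫_0^{5} (26r^4(sin(θ)^4 + cos(θ)^4)) · r dr dθ.

Inner (r from 0 to 5): 203125sin(θ)^4/3 + 203125cos(θ)^4/3.
Outer (θ from 0 to 2π): 203125π/2.

Therefore ∮_C F · dr = 203125π/2.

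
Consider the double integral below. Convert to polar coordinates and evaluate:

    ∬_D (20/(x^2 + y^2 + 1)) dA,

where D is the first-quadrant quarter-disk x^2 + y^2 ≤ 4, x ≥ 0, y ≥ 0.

The region D is 0 ≤ r ≤ 2, 0 ≤ θ ≤ π/2 in polar coordinates, where x = r cos(θ), y = r sin(θ), and dA = r dr dθ.

Under the substitution, the integrand becomes 20/(r^2 + 1), so

    ∬_D (20/(x^2 + y^2 + 1)) dA = ∫_{0}^{π/2} ∫_{0}^{2} (20/(r^2 + 1)) · r dr dθ.

Inner integral (in r): ∫_{0}^{2} (20/(r^2 + 1)) · r dr = log(9765625).

Outer integral (in θ): ∫_{0}^{π/2} (log(9765625)) dθ = 5π log(5).

Therefore ∬_D (20/(x^2 + y^2 + 1)) dA = 5π log(5).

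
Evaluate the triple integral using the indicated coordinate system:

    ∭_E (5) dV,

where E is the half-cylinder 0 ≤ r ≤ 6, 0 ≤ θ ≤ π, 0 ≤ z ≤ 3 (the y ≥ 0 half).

In cylindrical coordinates, x = r cos(θ), y = r sin(θ), z = z, and dV = r dr dθ dz.

The integrand becomes 5, so

    ∭_E (5) dV = ∫_{0}^{π} ∫_{0}^{6} ∫_{0}^{3} (5) · r dz dr dθ.

Inner (z): 15r.
Middle (r from 0 to 6): 270.
Outer (θ): 270π.

Therefore the triple integral equals 270π.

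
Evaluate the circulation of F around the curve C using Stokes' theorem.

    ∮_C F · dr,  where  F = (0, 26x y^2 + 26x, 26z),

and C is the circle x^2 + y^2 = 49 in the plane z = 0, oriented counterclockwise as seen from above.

Let S be the flat disk x^2 + y^2 ≤ 49 in the plane z = 0, with upward unit normal n̂ = ẑ. By Stokes' theorem,

    ∮_C F · dr = ∬_S (∇ × F) · n̂ dS = ∬_D (curl F)_z dA,

where D is the disk x^2 + y^2 ≤ 49.

Compute the curl of F = (0, 26x y^2 + 26x, 26z):
    (∇ × F)_x = ∂F_z/∂y - ∂F_y/∂z = 0,
    (∇ × F)_y = ∂F_x/∂z - ∂F_z/∂x = 0,
    (∇ × F)_z = ∂F_y/∂x - ∂F_x/∂y = 26y^2 + 26.

On z = 0, (curl F)_z = 26y^2 + 26.

Convert to polar (x = r cos θ, y = r sin θ, dA = r dr dθ); the integrand becomes 26r^2sin(θ)^2 + 26, so

    ∬_D (curl F)_z dA = ∫_0^{2π} ∫_0^{7} (26r^2sin(θ)^2 + 26) · r dr dθ.

Inner (r from 0 to 7): 31213sin(θ)^2/2 + 637.
Outer (θ from 0 to 2π): 33761π/2.

Therefore ∮_C F · dr = 33761π/2.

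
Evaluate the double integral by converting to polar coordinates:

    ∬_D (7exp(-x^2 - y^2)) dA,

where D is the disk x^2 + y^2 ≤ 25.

The region D is 0 ≤ r ≤ 5, 0 ≤ θ ≤ 2π in polar coordinates, where x = r cos(θ), y = r sin(θ), and dA = r dr dθ.

Under the substitution, the integrand becomes 7exp(-r^2), so

    ∬_D (7exp(-x^2 - y^2)) dA = ∫_{0}^{2π} ∫_{0}^{5} (7exp(-r^2)) · r dr dθ.

Inner integral (in r): ∫_{0}^{5} (7exp(-r^2)) · r dr = 7/2 - 7exp(-25)/2.

Outer integral (in θ): ∫_{0}^{2π} (7/2 - 7exp(-25)/2) dθ = -7π exp(-25) + 7π.

Therefore ∬_D (7exp(-x^2 - y^2)) dA = -7π exp(-25) + 7π.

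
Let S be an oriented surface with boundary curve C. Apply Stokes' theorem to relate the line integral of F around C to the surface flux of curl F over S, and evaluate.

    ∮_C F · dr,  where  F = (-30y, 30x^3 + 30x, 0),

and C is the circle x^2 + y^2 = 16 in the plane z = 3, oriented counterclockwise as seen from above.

Let S be the flat disk x^2 + y^2 ≤ 16 in the plane z = 3, with upward unit normal n̂ = ẑ. By Stokes' theorem,

    ∮_C F · dr = ∬_S (∇ × F) · n̂ dS = ∬_D (curl F)_z dA,

where D is the disk x^2 + y^2 ≤ 16.

Compute the curl of F = (-30y, 30x^3 + 30x, 0):
    (∇ × F)_x = ∂F_z/∂y - ∂F_y/∂z = 0,
    (∇ × F)_y = ∂F_x/∂z - ∂F_z/∂x = 0,
    (∇ × F)_z = ∂F_y/∂x - ∂F_x/∂y = 90x^2 + 60.

On z = 3, (curl F)_z = 90x^2 + 60.

Convert to polar (x = r cos θ, y = r sin θ, dA = r dr dθ); the integrand becomes 90r^2cos(θ)^2 + 60, so

    ∬_D (curl F)_z dA = ∫_0^{2π} ∫_0^{4} (90r^2cos(θ)^2 + 60) · r dr dθ.

Inner (r from 0 to 4): 5760cos(θ)^2 + 480.
Outer (θ from 0 to 2π): 6720π.

Therefore ∮_C F · dr = 6720π.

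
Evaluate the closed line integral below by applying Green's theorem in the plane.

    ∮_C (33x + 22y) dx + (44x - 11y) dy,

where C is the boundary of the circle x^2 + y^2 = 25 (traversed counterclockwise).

Green's theorem converts the closed line integral into a double integral over the enclosed region D:

    ∮_C P dx + Q dy = ∬_D (∂Q/∂x - ∂P/∂y) dA.

Here P = 33x + 22y, Q = 44x - 11y, so

    ∂Q/∂x = 44,    ∂P/∂y = 22,
    ∂Q/∂x - ∂P/∂y = 22.

D is the region x^2 + y^2 ≤ 25. Evaluating the double integral:

In polar coordinates (x = r cos θ, y = r sin θ, dA = r dr dθ) the integrand becomes 22, so

    ∬_D (22) dA = ∫_0^{2π} ∫_0^{5} (22) · r dr dθ.

Inner (r from 0 to 5): 275.
Outer (θ from 0 to 2π): 550π.

Therefore ∮_C P dx + Q dy = 550π.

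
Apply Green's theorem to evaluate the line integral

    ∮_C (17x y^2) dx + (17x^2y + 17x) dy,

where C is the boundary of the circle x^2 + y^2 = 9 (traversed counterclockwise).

Green's theorem converts the closed line integral into a double integral over the enclosed region D:

    ∮_C P dx + Q dy = ∬_D (∂Q/∂x - ∂P/∂y) dA.

Here P = 17x y^2, Q = 17x^2y + 17x, so

    ∂Q/∂x = 34x y + 17,    ∂P/∂y = 34x y,
    ∂Q/∂x - ∂P/∂y = 17.

D is the region x^2 + y^2 ≤ 9. Evaluating the double integral:

In polar coordinates (x = r cos θ, y = r sin θ, dA = r dr dθ) the integrand becomes 17, so

    ∬_D (17) dA = ∫_0^{2π} ∫_0^{3} (17) · r dr dθ.

Inner (r from 0 to 3): 153/2.
Outer (θ from 0 to 2π): 153π.

Therefore ∮_C P dx + Q dy = 153π.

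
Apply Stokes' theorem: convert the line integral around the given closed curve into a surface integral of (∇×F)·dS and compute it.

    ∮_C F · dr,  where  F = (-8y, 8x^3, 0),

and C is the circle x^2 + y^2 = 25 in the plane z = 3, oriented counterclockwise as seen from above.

Let S be the flat disk x^2 + y^2 ≤ 25 in the plane z = 3, with upward unit normal n̂ = ẑ. By Stokes' theorem,

    ∮_C F · dr = ∬_S (∇ × F) · n̂ dS = ∬_D (curl F)_z dA,

where D is the disk x^2 + y^2 ≤ 25.

Compute the curl of F = (-8y, 8x^3, 0):
    (∇ × F)_x = ∂F_z/∂y - ∂F_y/∂z = 0,
    (∇ × F)_y = ∂F_x/∂z - ∂F_z/∂x = 0,
    (∇ × F)_z = ∂F_y/∂x - ∂F_x/∂y = 24x^2 + 8.

On z = 3, (curl F)_z = 24x^2 + 8.

Convert to polar (x = r cos θ, y = r sin θ, dA = r dr dθ); the integrand becomes 24r^2cos(θ)^2 + 8, so

    ∬_D (curl F)_z dA = ∫_0^{2π} ∫_0^{5} (24r^2cos(θ)^2 + 8) · r dr dθ.

Inner (r from 0 to 5): 3750cos(θ)^2 + 100.
Outer (θ from 0 to 2π): 3950π.

Therefore ∮_C F · dr = 3950π.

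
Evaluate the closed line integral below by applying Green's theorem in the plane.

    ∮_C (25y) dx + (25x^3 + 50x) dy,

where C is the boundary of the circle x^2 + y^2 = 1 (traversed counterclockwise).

Green's theorem converts the closed line integral into a double integral over the enclosed region D:

    ∮_C P dx + Q dy = ∬_D (∂Q/∂x - ∂P/∂y) dA.

Here P = 25y, Q = 25x^3 + 50x, so

    ∂Q/∂x = 75x^2 + 50,    ∂P/∂y = 25,
    ∂Q/∂x - ∂P/∂y = 75x^2 + 25.

D is the region x^2 + y^2 ≤ 1. Evaluating the double integral:

In polar coordinates (x = r cos θ, y = r sin θ, dA = r dr dθ) the integrand becomes 75r^2cos(θ)^2 + 25, so

    ∬_D (75x^2 + 25) dA = ∫_0^{2π} ∫_0^{1} (75r^2cos(θ)^2 + 25) · r dr dθ.

Inner (r from 0 to 1): 75cos(θ)^2/4 + 25/2.
Outer (θ from 0 to 2π): 175π/4.

Therefore ∮_C P dx + Q dy = 175π/4.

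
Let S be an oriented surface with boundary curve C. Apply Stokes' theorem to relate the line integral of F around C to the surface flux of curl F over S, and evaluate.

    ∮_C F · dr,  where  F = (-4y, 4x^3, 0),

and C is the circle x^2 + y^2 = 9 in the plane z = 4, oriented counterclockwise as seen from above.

Let S be the flat disk x^2 + y^2 ≤ 9 in the plane z = 4, with upward unit normal n̂ = ẑ. By Stokes' theorem,

    ∮_C F · dr = ∬_S (∇ × F) · n̂ dS = ∬_D (curl F)_z dA,

where D is the disk x^2 + y^2 ≤ 9.

Compute the curl of F = (-4y, 4x^3, 0):
    (∇ × F)_x = ∂F_z/∂y - ∂F_y/∂z = 0,
    (∇ × F)_y = ∂F_x/∂z - ∂F_z/∂x = 0,
    (∇ × F)_z = ∂F_y/∂x - ∂F_x/∂y = 12x^2 + 4.

On z = 4, (curl F)_z = 12x^2 + 4.

Convert to polar (x = r cos θ, y = r sin θ, dA = r dr dθ); the integrand becomes 12r^2cos(θ)^2 + 4, so

    ∬_D (curl F)_z dA = ∫_0^{2π} ∫_0^{3} (12r^2cos(θ)^2 + 4) · r dr dθ.

Inner (r from 0 to 3): 243cos(θ)^2 + 18.
Outer (θ from 0 to 2π): 279π.

Therefore ∮_C F · dr = 279π.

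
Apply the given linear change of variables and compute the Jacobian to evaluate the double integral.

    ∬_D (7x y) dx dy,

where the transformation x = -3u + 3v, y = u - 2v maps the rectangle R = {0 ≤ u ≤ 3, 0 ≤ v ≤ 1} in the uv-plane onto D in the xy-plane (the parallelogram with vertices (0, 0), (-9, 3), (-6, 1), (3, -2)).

Compute the Jacobian determinant of (x, y) with respect to (u, v):

    ∂(x,y)/∂(u,v) = | -3  3 | = (-3)(-2) - (3)(1) = 3.
                   | 1  -2 |

Its absolute value is |J| = 3 (the area scaling factor).

Substituting x = -3u + 3v, y = u - 2v into the integrand,

    7x y → -21u^2 + 63u v - 42v^2,

so the integral becomes

    ∬_R (-21u^2 + 63u v - 42v^2) · |J| du dv = ∫_0^3 ∫_0^1 (-63u^2 + 189u v - 126v^2) dv du.

Inner (v): -63u^2 + 189u/2 - 42.
Outer (u): -1071/4.

Therefore ∬_D (7x y) dx dy = -1071/4.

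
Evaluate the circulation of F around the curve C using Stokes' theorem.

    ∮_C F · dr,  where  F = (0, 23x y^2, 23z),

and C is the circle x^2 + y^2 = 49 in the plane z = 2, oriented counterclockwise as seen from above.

Let S be the flat disk x^2 + y^2 ≤ 49 in the plane z = 2, with upward unit normal n̂ = ẑ. By Stokes' theorem,

    ∮_C F · dr = ∬_S (∇ × F) · n̂ dS = ∬_D (curl F)_z dA,

where D is the disk x^2 + y^2 ≤ 49.

Compute the curl of F = (0, 23x y^2, 23z):
    (∇ × F)_x = ∂F_z/∂y - ∂F_y/∂z = 0,
    (∇ × F)_y = ∂F_x/∂z - ∂F_z/∂x = 0,
    (∇ × F)_z = ∂F_y/∂x - ∂F_x/∂y = 23y^2.

On z = 2, (curl F)_z = 23y^2.

Convert to polar (x = r cos θ, y = r sin θ, dA = r dr dθ); the integrand becomes 23r^2sin(θ)^2, so

    ∬_D (curl F)_z dA = ∫_0^{2π} ∫_0^{7} (23r^2sin(θ)^2) · r dr dθ.

Inner (r from 0 to 7): 55223sin(θ)^2/4.
Outer (θ from 0 to 2π): 55223π/4.

Therefore ∮_C F · dr = 55223π/4.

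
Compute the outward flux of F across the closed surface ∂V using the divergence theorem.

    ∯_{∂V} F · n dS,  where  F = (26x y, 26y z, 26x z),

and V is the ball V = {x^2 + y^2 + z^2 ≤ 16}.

By the divergence theorem,

    ∯_{∂V} F · n dS = ∭_V (∇ · F) dV.

Compute the divergence:
    ∇ · F = ∂F_x/∂x + ∂F_y/∂y + ∂F_z/∂z = 26y + 26z + 26x = 26x + 26y + 26z.

In spherical coordinates, x = ρ sin(φ) cos(θ), y = ρ sin(φ) sin(θ), z = ρ cos(φ), dV = ρ^2 sin(φ) dρ dφ dθ, with 0 ≤ ρ ≤ 4, 0 ≤ φ ≤ π, 0 ≤ θ ≤ 2π.

The integrand, after substitution and multiplying by the volume element, becomes (26ρ (sqrt(2)sin(φ)sin(θ + π/4) + cos(φ))) · ρ^2 sin(φ), so

    ∭_V (∇·F) dV = ∫_0^{2π} ∫_0^{π} ∫_0^{4} (26ρ (sqrt(2)sin(φ)sin(θ + π/4) + cos(φ))) · ρ^2 sin(φ) dρ dφ dθ.

Inner (ρ from 0 to 4): 1664(sqrt(2)sin(φ)sin(θ + π/4) + cos(φ))sin(φ).
Middle (φ from 0 to π): 832sqrt(2)π sin(θ + π/4).
Outer (θ from 0 to 2π): 0.

Therefore ∯_{∂V} F · n dS = 0.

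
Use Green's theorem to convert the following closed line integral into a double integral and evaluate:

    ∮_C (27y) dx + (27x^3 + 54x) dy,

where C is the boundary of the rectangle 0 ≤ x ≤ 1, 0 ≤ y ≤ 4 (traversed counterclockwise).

Green's theorem converts the closed line integral into a double integral over the enclosed region D:

    ∮_C P dx + Q dy = ∬_D (∂Q/∂x - ∂P/∂y) dA.

Here P = 27y, Q = 27x^3 + 54x, so

    ∂Q/∂x = 81x^2 + 54,    ∂P/∂y = 27,
    ∂Q/∂x - ∂P/∂y = 81x^2 + 27.

D is the region 0 ≤ x ≤ 1, 0 ≤ y ≤ 4. Evaluating the double integral:

    ∬_D (81x^2 + 27) dA = ∫_0^{1} ∫_0^{4} (81x^2 + 27) dy dx.

Inner (y from 0 to 4): 324x^2 + 108.
Outer (x from 0 to 1): 216.

Therefore ∮_C P dx + Q dy = 216.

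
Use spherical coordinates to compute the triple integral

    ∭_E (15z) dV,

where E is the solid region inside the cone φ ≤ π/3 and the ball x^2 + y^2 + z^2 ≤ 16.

In spherical coordinates, x = ρ sin(φ) cos(θ), y = ρ sin(φ) sin(θ), z = ρ cos(φ), and dV = ρ^2 sin(φ) dρ dφ dθ.

The integrand becomes 15ρ cos(φ), so

    ∭_E (15z) dV = ∫_{0}^{2π} ∫_{0}^{π/3} ∫_{0}^{4} (15ρ cos(φ)) · ρ^2 sin(φ) dρ dφ dθ.

Inner (ρ): 480sin(2φ).
Middle (φ): 360.
Outer (θ): 720π.

Therefore the triple integral equals 720π.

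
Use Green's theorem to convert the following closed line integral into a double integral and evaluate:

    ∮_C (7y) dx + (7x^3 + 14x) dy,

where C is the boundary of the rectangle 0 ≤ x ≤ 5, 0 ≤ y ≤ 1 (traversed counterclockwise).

Green's theorem converts the closed line integral into a double integral over the enclosed region D:

    ∮_C P dx + Q dy = ∬_D (∂Q/∂x - ∂P/∂y) dA.

Here P = 7y, Q = 7x^3 + 14x, so

    ∂Q/∂x = 21x^2 + 14,    ∂P/∂y = 7,
    ∂Q/∂x - ∂P/∂y = 21x^2 + 7.

D is the region 0 ≤ x ≤ 5, 0 ≤ y ≤ 1. Evaluating the double integral:

    ∬_D (21x^2 + 7) dA = ∫_0^{5} ∫_0^{1} (21x^2 + 7) dy dx.

Inner (y from 0 to 1): 21x^2 + 7.
Outer (x from 0 to 5): 910.

Therefore ∮_C P dx + Q dy = 910.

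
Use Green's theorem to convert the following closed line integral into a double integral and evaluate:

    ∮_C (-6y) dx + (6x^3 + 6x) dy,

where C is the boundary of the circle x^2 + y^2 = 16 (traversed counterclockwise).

Green's theorem converts the closed line integral into a double integral over the enclosed region D:

    ∮_C P dx + Q dy = ∬_D (∂Q/∂x - ∂P/∂y) dA.

Here P = -6y, Q = 6x^3 + 6x, so

    ∂Q/∂x = 18x^2 + 6,    ∂P/∂y = -6,
    ∂Q/∂x - ∂P/∂y = 18x^2 + 12.

D is the region x^2 + y^2 ≤ 16. Evaluating the double integral:

In polar coordinates (x = r cos θ, y = r sin θ, dA = r dr dθ) the integrand becomes 18r^2cos(θ)^2 + 12, so

    ∬_D (18x^2 + 12) dA = ∫_0^{2π} ∫_0^{4} (18r^2cos(θ)^2 + 12) · r dr dθ.

Inner (r from 0 to 4): 1152cos(θ)^2 + 96.
Outer (θ from 0 to 2π): 1344π.

Therefore ∮_C P dx + Q dy = 1344π.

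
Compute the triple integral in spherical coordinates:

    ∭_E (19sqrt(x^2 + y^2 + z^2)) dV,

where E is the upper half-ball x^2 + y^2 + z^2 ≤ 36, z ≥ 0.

In spherical coordinates, x = ρ sin(φ) cos(θ), y = ρ sin(φ) sin(θ), z = ρ cos(φ), and dV = ρ^2 sin(φ) dρ dφ dθ.

The integrand becomes 19ρ, so

    ∭_E (19sqrt(x^2 + y^2 + z^2)) dV = ∫_{0}^{2π} ∫_{0}^{π/2} ∫_{0}^{6} (19ρ) · ρ^2 sin(φ) dρ dφ dθ.

Inner (ρ): 6156sin(φ).
Middle (φ): 6156.
Outer (θ): 12312π.

Therefore the triple integral equals 12312π.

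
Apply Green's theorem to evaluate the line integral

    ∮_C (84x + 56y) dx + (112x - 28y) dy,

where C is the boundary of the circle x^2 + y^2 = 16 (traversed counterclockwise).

Green's theorem converts the closed line integral into a double integral over the enclosed region D:

    ∮_C P dx + Q dy = ∬_D (∂Q/∂x - ∂P/∂y) dA.

Here P = 84x + 56y, Q = 112x - 28y, so

    ∂Q/∂x = 112,    ∂P/∂y = 56,
    ∂Q/∂x - ∂P/∂y = 56.

D is the region x^2 + y^2 ≤ 16. Evaluating the double integral:

In polar coordinates (x = r cos θ, y = r sin θ, dA = r dr dθ) the integrand becomes 56, so

    ∬_D (56) dA = ∫_0^{2π} ∫_0^{4} (56) · r dr dθ.

Inner (r from 0 to 4): 448.
Outer (θ from 0 to 2π): 896π.

Therefore ∮_C P dx + Q dy = 896π.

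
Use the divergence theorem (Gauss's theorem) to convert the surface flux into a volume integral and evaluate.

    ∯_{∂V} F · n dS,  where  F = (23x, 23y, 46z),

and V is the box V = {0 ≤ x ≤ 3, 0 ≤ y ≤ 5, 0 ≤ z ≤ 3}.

By the divergence theorem,

    ∯_{∂V} F · n dS = ∭_V (∇ · F) dV.

Compute the divergence:
    ∇ · F = ∂F_x/∂x + ∂F_y/∂y + ∂F_z/∂z = 23 + 23 + 46 = 92.

V is a rectangular box, so dV = dx dy dz with 0 ≤ x ≤ 3, 0 ≤ y ≤ 5, 0 ≤ z ≤ 3.

Integrate (92) over V as an iterated integral:

    ∭_V (∇·F) dV = ∫_0^{3} ∫_0^{5} ∫_0^{3} (92) dz dy dx.

Inner (z from 0 to 3): 276.
Middle (y from 0 to 5): 1380.
Outer (x from 0 to 3): 4140.

Therefore ∯_{∂V} F · n dS = 4140.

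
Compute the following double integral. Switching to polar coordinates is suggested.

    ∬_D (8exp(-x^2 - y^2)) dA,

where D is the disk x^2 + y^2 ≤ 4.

The region D is 0 ≤ r ≤ 2, 0 ≤ θ ≤ 2π in polar coordinates, where x = r cos(θ), y = r sin(θ), and dA = r dr dθ.

Under the substitution, the integrand becomes 8exp(-r^2), so

    ∬_D (8exp(-x^2 - y^2)) dA = ∫_{0}^{2π} ∫_{0}^{2} (8exp(-r^2)) · r dr dθ.

Inner integral (in r): ∫_{0}^{2} (8exp(-r^2)) · r dr = 4 - 4exp(-4).

Outer integral (in θ): ∫_{0}^{2π} (4 - 4exp(-4)) dθ = -8π exp(-4) + 8π.

Therefore ∬_D (8exp(-x^2 - y^2)) dA = -8π exp(-4) + 8π.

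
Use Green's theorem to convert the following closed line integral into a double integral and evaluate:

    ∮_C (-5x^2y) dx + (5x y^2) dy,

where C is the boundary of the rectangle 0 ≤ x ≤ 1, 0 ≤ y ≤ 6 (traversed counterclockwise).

Green's theorem converts the closed line integral into a double integral over the enclosed region D:

    ∮_C P dx + Q dy = ∬_D (∂Q/∂x - ∂P/∂y) dA.

Here P = -5x^2y, Q = 5x y^2, so

    ∂Q/∂x = 5y^2,    ∂P/∂y = -5x^2,
    ∂Q/∂x - ∂P/∂y = 5x^2 + 5y^2.

D is the region 0 ≤ x ≤ 1, 0 ≤ y ≤ 6. Evaluating the double integral:

    ∬_D (5x^2 + 5y^2) dA = ∫_0^{1} ∫_0^{6} (5x^2 + 5y^2) dy dx.

Inner (y from 0 to 6): 30x^2 + 360.
Outer (x from 0 to 1): 370.

Therefore ∮_C P dx + Q dy = 370.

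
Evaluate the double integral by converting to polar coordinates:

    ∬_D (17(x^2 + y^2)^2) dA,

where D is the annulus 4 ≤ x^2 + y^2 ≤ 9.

The region D is 2 ≤ r ≤ 3, 0 ≤ θ ≤ 2π in polar coordinates, where x = r cos(θ), y = r sin(θ), and dA = r dr dθ.

Under the substitution, the integrand becomes 17r^4, so

    ∬_D (17(x^2 + y^2)^2) dA = ∫_{0}^{2π} ∫_{2}^{3} (17r^4) · r dr dθ.

Inner integral (in r): ∫_{2}^{3} (17r^4) · r dr = 11305/6.

Outer integral (in θ): ∫_{0}^{2π} (11305/6) dθ = 11305π/3.

Therefore ∬_D (17(x^2 + y^2)^2) dA = 11305π/3.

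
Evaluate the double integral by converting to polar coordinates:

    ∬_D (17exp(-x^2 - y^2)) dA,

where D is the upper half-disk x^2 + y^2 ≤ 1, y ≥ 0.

The region D is 0 ≤ r ≤ 1, 0 ≤ θ ≤ π in polar coordinates, where x = r cos(θ), y = r sin(θ), and dA = r dr dθ.

Under the substitution, the integrand becomes 17exp(-r^2), so

    ∬_D (17exp(-x^2 - y^2)) dA = ∫_{0}^{π} ∫_{0}^{1} (17exp(-r^2)) · r dr dθ.

Inner integral (in r): ∫_{0}^{1} (17exp(-r^2)) · r dr = 17/2 - 17exp(-1)/2.

Outer integral (in θ): ∫_{0}^{π} (17/2 - 17exp(-1)/2) dθ = -17π (1 - e)exp(-1)/2.

Therefore ∬_D (17exp(-x^2 - y^2)) dA = -17π (1 - e)exp(-1)/2.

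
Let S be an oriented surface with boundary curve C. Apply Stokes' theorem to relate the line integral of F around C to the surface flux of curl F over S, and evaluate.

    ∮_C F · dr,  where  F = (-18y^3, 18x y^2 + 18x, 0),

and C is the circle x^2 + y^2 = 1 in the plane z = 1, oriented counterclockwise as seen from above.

Let S be the flat disk x^2 + y^2 ≤ 1 in the plane z = 1, with upward unit normal n̂ = ẑ. By Stokes' theorem,

    ∮_C F · dr = ∬_S (∇ × F) · n̂ dS = ∬_D (curl F)_z dA,

where D is the disk x^2 + y^2 ≤ 1.

Compute the curl of F = (-18y^3, 18x y^2 + 18x, 0):
    (∇ × F)_x = ∂F_z/∂y - ∂F_y/∂z = 0,
    (∇ × F)_y = ∂F_x/∂z - ∂F_z/∂x = 0,
    (∇ × F)_z = ∂F_y/∂x - ∂F_x/∂y = 72y^2 + 18.

On z = 1, (curl F)_z = 72y^2 + 18.

Convert to polar (x = r cos θ, y = r sin θ, dA = r dr dθ); the integrand becomes 72r^2sin(θ)^2 + 18, so

    ∬_D (curl F)_z dA = ∫_0^{2π} ∫_0^{1} (72r^2sin(θ)^2 + 18) · r dr dθ.

Inner (r from 0 to 1): 18 - 9cos(2θ).
Outer (θ from 0 to 2π): 36π.

Therefore ∮_C F · dr = 36π.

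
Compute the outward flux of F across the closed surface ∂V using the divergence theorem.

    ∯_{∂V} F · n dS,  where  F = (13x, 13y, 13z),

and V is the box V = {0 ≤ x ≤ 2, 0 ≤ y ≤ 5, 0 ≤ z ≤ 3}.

By the divergence theorem,

    ∯_{∂V} F · n dS = ∭_V (∇ · F) dV.

Compute the divergence:
    ∇ · F = ∂F_x/∂x + ∂F_y/∂y + ∂F_z/∂z = 13 + 13 + 13 = 39.

V is a rectangular box, so dV = dx dy dz with 0 ≤ x ≤ 2, 0 ≤ y ≤ 5, 0 ≤ z ≤ 3.

Integrate (39) over V as an iterated integral:

    ∭_V (∇·F) dV = ∫_0^{2} ∫_0^{5} ∫_0^{3} (39) dz dy dx.

Inner (z from 0 to 3): 117.
Middle (y from 0 to 5): 585.
Outer (x from 0 to 2): 1170.

Therefore ∯_{∂V} F · n dS = 1170.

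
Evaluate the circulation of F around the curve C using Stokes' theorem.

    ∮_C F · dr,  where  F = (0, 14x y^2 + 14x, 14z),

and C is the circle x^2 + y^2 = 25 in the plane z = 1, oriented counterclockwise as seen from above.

Let S be the flat disk x^2 + y^2 ≤ 25 in the plane z = 1, with upward unit normal n̂ = ẑ. By Stokes' theorem,

    ∮_C F · dr = ∬_S (∇ × F) · n̂ dS = ∬_D (curl F)_z dA,

where D is the disk x^2 + y^2 ≤ 25.

Compute the curl of F = (0, 14x y^2 + 14x, 14z):
    (∇ × F)_x = ∂F_z/∂y - ∂F_y/∂z = 0,
    (∇ × F)_y = ∂F_x/∂z - ∂F_z/∂x = 0,
    (∇ × F)_z = ∂F_y/∂x - ∂F_x/∂y = 14y^2 + 14.

On z = 1, (curl F)_z = 14y^2 + 14.

Convert to polar (x = r cos θ, y = r sin θ, dA = r dr dθ); the integrand becomes 14r^2sin(θ)^2 + 14, so

    ∬_D (curl F)_z dA = ∫_0^{2π} ∫_0^{5} (14r^2sin(θ)^2 + 14) · r dr dθ.

Inner (r from 0 to 5): 4375sin(θ)^2/2 + 175.
Outer (θ from 0 to 2π): 5075π/2.

Therefore ∮_C F · dr = 5075π/2.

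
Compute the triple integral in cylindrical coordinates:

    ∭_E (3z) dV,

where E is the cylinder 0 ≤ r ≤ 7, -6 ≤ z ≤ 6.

In cylindrical coordinates, x = r cos(θ), y = r sin(θ), z = z, and dV = r dr dθ dz.

The integrand becomes 3z, so

    ∭_E (3z) dV = ∫_{0}^{2π} ∫_{0}^{7} ∫_{-6}^{6} (3z) · r dz dr dθ.

Inner (z): 0.
Middle (r from 0 to 7): 0.
Outer (θ): 0.

Therefore the triple integral equals 0.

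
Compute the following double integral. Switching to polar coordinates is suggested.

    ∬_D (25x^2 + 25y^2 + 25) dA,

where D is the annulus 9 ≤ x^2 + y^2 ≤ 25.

The region D is 3 ≤ r ≤ 5, 0 ≤ θ ≤ 2π in polar coordinates, where x = r cos(θ), y = r sin(θ), and dA = r dr dθ.

Under the substitution, the integrand becomes 25r^2 + 25, so

    ∬_D (25x^2 + 25y^2 + 25) dA = ∫_{0}^{2π} ∫_{3}^{5} (25r^2 + 25) · r dr dθ.

Inner integral (in r): ∫_{3}^{5} (25r^2 + 25) · r dr = 3600.

Outer integral (in θ): ∫_{0}^{2π} (3600) dθ = 7200π.

Therefore ∬_D (25x^2 + 25y^2 + 25) dA = 7200π.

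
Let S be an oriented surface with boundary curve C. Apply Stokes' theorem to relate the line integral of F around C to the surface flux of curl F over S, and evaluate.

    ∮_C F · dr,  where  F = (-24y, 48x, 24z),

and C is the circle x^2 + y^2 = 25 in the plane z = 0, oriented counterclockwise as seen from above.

Let S be the flat disk x^2 + y^2 ≤ 25 in the plane z = 0, with upward unit normal n̂ = ẑ. By Stokes' theorem,

    ∮_C F · dr = ∬_S (∇ × F) · n̂ dS = ∬_D (curl F)_z dA,

where D is the disk x^2 + y^2 ≤ 25.

Compute the curl of F = (-24y, 48x, 24z):
    (∇ × F)_x = ∂F_z/∂y - ∂F_y/∂z = 0,
    (∇ × F)_y = ∂F_x/∂z - ∂F_z/∂x = 0,
    (∇ × F)_z = ∂F_y/∂x - ∂F_x/∂y = 72.

On z = 0, (curl F)_z = 72.

Convert to polar (x = r cos θ, y = r sin θ, dA = r dr dθ); the integrand becomes 72, so

    ∬_D (curl F)_z dA = ∫_0^{2π} ∫_0^{5} (72) · r dr dθ.

Inner (r from 0 to 5): 900.
Outer (θ from 0 to 2π): 1800π.

Therefore ∮_C F · dr = 1800π.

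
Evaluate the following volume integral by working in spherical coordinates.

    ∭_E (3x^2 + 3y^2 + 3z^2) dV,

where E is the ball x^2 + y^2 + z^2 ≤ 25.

In spherical coordinates, x = ρ sin(φ) cos(θ), y = ρ sin(φ) sin(θ), z = ρ cos(φ), and dV = ρ^2 sin(φ) dρ dφ dθ.

The integrand becomes 3ρ^2, so

    ∭_E (3x^2 + 3y^2 + 3z^2) dV = ∫_{0}^{2π} ∫_{0}^{π} ∫_{0}^{5} (3ρ^2) · ρ^2 sin(φ) dρ dφ dθ.

Inner (ρ): 1875sin(φ).
Middle (φ): 3750.
Outer (θ): 7500π.

Therefore the triple integral equals 7500π.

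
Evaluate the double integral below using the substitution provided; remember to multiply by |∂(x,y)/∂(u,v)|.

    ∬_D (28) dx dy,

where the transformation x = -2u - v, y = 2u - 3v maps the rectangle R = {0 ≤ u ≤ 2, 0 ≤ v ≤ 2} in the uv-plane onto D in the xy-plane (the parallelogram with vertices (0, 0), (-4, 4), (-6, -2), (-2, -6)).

Compute the Jacobian determinant of (x, y) with respect to (u, v):

    ∂(x,y)/∂(u,v) = | -2  -1 | = (-2)(-3) - (-1)(2) = 8.
                   | 2  -3 |

Its absolute value is |J| = 8 (the area scaling factor).

Substituting x = -2u - v, y = 2u - 3v into the integrand,

    28 → 28,

so the integral becomes

    ∬_R (28) · |J| du dv = ∫_0^2 ∫_0^2 (224) dv du.

Inner (v): 448.
Outer (u): 896.

Therefore ∬_D (28) dx dy = 896.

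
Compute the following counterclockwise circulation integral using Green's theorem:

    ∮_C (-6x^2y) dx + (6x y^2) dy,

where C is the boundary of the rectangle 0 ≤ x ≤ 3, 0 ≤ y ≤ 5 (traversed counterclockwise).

Green's theorem converts the closed line integral into a double integral over the enclosed region D:

    ∮_C P dx + Q dy = ∬_D (∂Q/∂x - ∂P/∂y) dA.

Here P = -6x^2y, Q = 6x y^2, so

    ∂Q/∂x = 6y^2,    ∂P/∂y = -6x^2,
    ∂Q/∂x - ∂P/∂y = 6x^2 + 6y^2.

D is the region 0 ≤ x ≤ 3, 0 ≤ y ≤ 5. Evaluating the double integral:

    ∬_D (6x^2 + 6y^2) dA = ∫_0^{3} ∫_0^{5} (6x^2 + 6y^2) dy dx.

Inner (y from 0 to 5): 30x^2 + 250.
Outer (x from 0 to 3): 1020.

Therefore ∮_C P dx + Q dy = 1020.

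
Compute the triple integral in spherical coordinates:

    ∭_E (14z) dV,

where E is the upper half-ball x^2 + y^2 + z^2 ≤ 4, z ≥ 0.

In spherical coordinates, x = ρ sin(φ) cos(θ), y = ρ sin(φ) sin(θ), z = ρ cos(φ), and dV = ρ^2 sin(φ) dρ dφ dθ.

The integrand becomes 14ρ cos(φ), so

    ∭_E (14z) dV = ∫_{0}^{2π} ∫_{0}^{π/2} ∫_{0}^{2} (14ρ cos(φ)) · ρ^2 sin(φ) dρ dφ dθ.

Inner (ρ): 28sin(2φ).
Middle (φ): 28.
Outer (θ): 56π.

Therefore the triple integral equals 56π.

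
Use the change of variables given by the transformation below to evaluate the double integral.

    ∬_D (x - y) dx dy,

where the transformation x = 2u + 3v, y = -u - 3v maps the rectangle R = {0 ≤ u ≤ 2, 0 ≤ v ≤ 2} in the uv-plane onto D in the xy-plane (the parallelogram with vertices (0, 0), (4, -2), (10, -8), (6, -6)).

Compute the Jacobian determinant of (x, y) with respect to (u, v):

    ∂(x,y)/∂(u,v) = | 2  3 | = (2)(-3) - (3)(-1) = -3.
                   | -1  -3 |

Its absolute value is |J| = 3 (the area scaling factor).

Substituting x = 2u + 3v, y = -u - 3v into the integrand,

    x - y → 3u + 6v,

so the integral becomes

    ∬_R (3u + 6v) · |J| du dv = ∫_0^2 ∫_0^2 (9u + 18v) dv du.

Inner (v): 18u + 36.
Outer (u): 108.

Therefore ∬_D (x - y) dx dy = 108.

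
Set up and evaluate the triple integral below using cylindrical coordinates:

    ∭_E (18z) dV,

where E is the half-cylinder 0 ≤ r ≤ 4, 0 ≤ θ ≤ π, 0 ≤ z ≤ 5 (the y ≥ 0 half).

In cylindrical coordinates, x = r cos(θ), y = r sin(θ), z = z, and dV = r dr dθ dz.

The integrand becomes 18z, so

    ∭_E (18z) dV = ∫_{0}^{π} ∫_{0}^{4} ∫_{0}^{5} (18z) · r dz dr dθ.

Inner (z): 225r.
Middle (r from 0 to 4): 1800.
Outer (θ): 1800π.

Therefore the triple integral equals 1800π.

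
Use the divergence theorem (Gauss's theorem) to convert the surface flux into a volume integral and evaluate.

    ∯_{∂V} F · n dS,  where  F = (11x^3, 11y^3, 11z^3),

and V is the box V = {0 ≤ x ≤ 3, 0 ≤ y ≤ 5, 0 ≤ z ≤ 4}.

By the divergence theorem,

    ∯_{∂V} F · n dS = ∭_V (∇ · F) dV.

Compute the divergence:
    ∇ · F = ∂F_x/∂x + ∂F_y/∂y + ∂F_z/∂z = 33x^2 + 33y^2 + 33z^2.

V is a rectangular box, so dV = dx dy dz with 0 ≤ x ≤ 3, 0 ≤ y ≤ 5, 0 ≤ z ≤ 4.

Integrate (33x^2 + 33y^2 + 33z^2) over V as an iterated integral:

    ∭_V (∇·F) dV = ∫_0^{3} ∫_0^{5} ∫_0^{4} (33x^2 + 33y^2 + 33z^2) dz dy dx.

Inner (z from 0 to 4): 132x^2 + 132y^2 + 704.
Middle (y from 0 to 5): 660x^2 + 9020.
Outer (x from 0 to 3): 33000.

Therefore ∯_{∂V} F · n dS = 33000.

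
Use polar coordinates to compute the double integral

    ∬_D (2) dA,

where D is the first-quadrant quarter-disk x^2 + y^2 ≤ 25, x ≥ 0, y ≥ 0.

The region D is 0 ≤ r ≤ 5, 0 ≤ θ ≤ π/2 in polar coordinates, where x = r cos(θ), y = r sin(θ), and dA = r dr dθ.

Under the substitution, the integrand becomes 2, so

    ∬_D (2) dA = ∫_{0}^{π/2} ∫_{0}^{5} (2) · r dr dθ.

Inner integral (in r): ∫_{0}^{5} (2) · r dr = 25.

Outer integral (in θ): ∫_{0}^{π/2} (25) dθ = 25π/2.

Therefore ∬_D (2) dA = 25π/2.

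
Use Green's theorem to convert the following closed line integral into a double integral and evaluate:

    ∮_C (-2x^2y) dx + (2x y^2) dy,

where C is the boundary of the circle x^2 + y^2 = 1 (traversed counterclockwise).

Green's theorem converts the closed line integral into a double integral over the enclosed region D:

    ∮_C P dx + Q dy = ∬_D (∂Q/∂x - ∂P/∂y) dA.

Here P = -2x^2y, Q = 2x y^2, so

    ∂Q/∂x = 2y^2,    ∂P/∂y = -2x^2,
    ∂Q/∂x - ∂P/∂y = 2x^2 + 2y^2.

D is the region x^2 + y^2 ≤ 1. Evaluating the double integral:

In polar coordinates (x = r cos θ, y = r sin θ, dA = r dr dθ) the integrand becomes 2r^2, so

    ∬_D (2x^2 + 2y^2) dA = ∫_0^{2π} ∫_0^{1} (2r^2) · r dr dθ.

Inner (r from 0 to 1): 1/2.
Outer (θ from 0 to 2π): π.

Therefore ∮_C P dx + Q dy = π.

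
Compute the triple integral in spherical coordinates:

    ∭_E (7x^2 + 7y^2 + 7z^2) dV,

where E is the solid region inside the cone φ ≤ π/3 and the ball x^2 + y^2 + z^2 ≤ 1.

In spherical coordinates, x = ρ sin(φ) cos(θ), y = ρ sin(φ) sin(θ), z = ρ cos(φ), and dV = ρ^2 sin(φ) dρ dφ dθ.

The integrand becomes 7ρ^2, so

    ∭_E (7x^2 + 7y^2 + 7z^2) dV = ∫_{0}^{2π} ∫_{0}^{π/3} ∫_{0}^{1} (7ρ^2) · ρ^2 sin(φ) dρ dφ dθ.

Inner (ρ): 7sin(φ)/5.
Middle (φ): 7/10.
Outer (θ): 7π/5.

Therefore the triple integral equals 7π/5.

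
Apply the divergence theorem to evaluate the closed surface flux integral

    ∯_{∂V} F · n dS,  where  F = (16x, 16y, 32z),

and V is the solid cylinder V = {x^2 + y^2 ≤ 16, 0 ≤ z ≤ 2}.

By the divergence theorem,

    ∯_{∂V} F · n dS = ∭_V (∇ · F) dV.

Compute the divergence:
    ∇ · F = ∂F_x/∂x + ∂F_y/∂y + ∂F_z/∂z = 16 + 16 + 32 = 64.

In cylindrical coordinates, x = r cos(θ), y = r sin(θ), z = z, dV = r dr dθ dz, with 0 ≤ r ≤ 4, 0 ≤ θ ≤ 2π, 0 ≤ z ≤ 2.

The integrand, after substitution and multiplying by the volume element, becomes (64) · r, so

    ∭_V (∇·F) dV = ∫_0^{2π} ∫_0^{4} ∫_0^{2} (64) · r dz dr dθ.

Inner (z from 0 to 2): 128r.
Middle (r from 0 to 4): 1024.
Outer (θ from 0 to 2π): 2048π.

Therefore ∯_{∂V} F · n dS = 2048π.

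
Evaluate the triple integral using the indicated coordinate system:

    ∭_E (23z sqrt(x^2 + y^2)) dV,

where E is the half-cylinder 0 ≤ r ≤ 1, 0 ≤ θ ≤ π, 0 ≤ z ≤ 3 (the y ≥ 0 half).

In cylindrical coordinates, x = r cos(θ), y = r sin(θ), z = z, and dV = r dr dθ dz.

The integrand becomes 23r z, so

    ∭_E (23z sqrt(x^2 + y^2)) dV = ∫_{0}^{π} ∫_{0}^{1} ∫_{0}^{3} (23r z) · r dz dr dθ.

Inner (z): 207r^2/2.
Middle (r from 0 to 1): 69/2.
Outer (θ): 69π/2.

Therefore the triple integral equals 69π/2.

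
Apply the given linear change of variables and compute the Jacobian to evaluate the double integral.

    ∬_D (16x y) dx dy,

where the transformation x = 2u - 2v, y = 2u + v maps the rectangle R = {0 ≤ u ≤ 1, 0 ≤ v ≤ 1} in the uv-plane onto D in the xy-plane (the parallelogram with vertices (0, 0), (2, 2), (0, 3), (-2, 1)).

Compute the Jacobian determinant of (x, y) with respect to (u, v):

    ∂(x,y)/∂(u,v) = | 2  -2 | = (2)(1) - (-2)(2) = 6.
                   | 2  1 |

Its absolute value is |J| = 6 (the area scaling factor).

Substituting x = 2u - 2v, y = 2u + v into the integrand,

    16x y → 64u^2 - 32u v - 32v^2,

so the integral becomes

    ∬_R (64u^2 - 32u v - 32v^2) · |J| du dv = ∫_0^1 ∫_0^1 (384u^2 - 192u v - 192v^2) dv du.

Inner (v): 384u^2 - 96u - 64.
Outer (u): 16.

Therefore ∬_D (16x y) dx dy = 16.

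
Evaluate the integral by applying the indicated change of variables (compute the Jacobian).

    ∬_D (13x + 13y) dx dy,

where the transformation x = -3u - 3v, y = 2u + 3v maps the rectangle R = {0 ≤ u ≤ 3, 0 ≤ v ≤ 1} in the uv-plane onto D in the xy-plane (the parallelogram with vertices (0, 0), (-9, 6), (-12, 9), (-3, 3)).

Compute the Jacobian determinant of (x, y) with respect to (u, v):

    ∂(x,y)/∂(u,v) = | -3  -3 | = (-3)(3) - (-3)(2) = -3.
                   | 2  3 |

Its absolute value is |J| = 3 (the area scaling factor).

Substituting x = -3u - 3v, y = 2u + 3v into the integrand,

    13x + 13y → -13u,

so the integral becomes

    ∬_R (-13u) · |J| du dv = ∫_0^3 ∫_0^1 (-39u) dv du.

Inner (v): -39u.
Outer (u): -351/2.

Therefore ∬_D (13x + 13y) dx dy = -351/2.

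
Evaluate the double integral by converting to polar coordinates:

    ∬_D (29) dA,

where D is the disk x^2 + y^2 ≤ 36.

The region D is 0 ≤ r ≤ 6, 0 ≤ θ ≤ 2π in polar coordinates, where x = r cos(θ), y = r sin(θ), and dA = r dr dθ.

Under the substitution, the integrand becomes 29, so

    ∬_D (29) dA = ∫_{0}^{2π} ∫_{0}^{6} (29) · r dr dθ.

Inner integral (in r): ∫_{0}^{6} (29) · r dr = 522.

Outer integral (in θ): ∫_{0}^{2π} (522) dθ = 1044π.

Therefore ∬_D (29) dA = 1044π.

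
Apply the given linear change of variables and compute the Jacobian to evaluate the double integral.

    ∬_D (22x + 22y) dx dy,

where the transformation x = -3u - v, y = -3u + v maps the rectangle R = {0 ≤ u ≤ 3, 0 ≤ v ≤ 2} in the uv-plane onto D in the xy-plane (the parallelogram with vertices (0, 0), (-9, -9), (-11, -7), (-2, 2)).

Compute the Jacobian determinant of (x, y) with respect to (u, v):

    ∂(x,y)/∂(u,v) = | -3  -1 | = (-3)(1) - (-1)(-3) = -6.
                   | -3  1 |

Its absolute value is |J| = 6 (the area scaling factor).

Substituting x = -3u - v, y = -3u + v into the integrand,

    22x + 22y → -132u,

so the integral becomes

    ∬_R (-132u) · |J| du dv = ∫_0^3 ∫_0^2 (-792u) dv du.

Inner (v): -1584u.
Outer (u): -7128.

Therefore ∬_D (22x + 22y) dx dy = -7128.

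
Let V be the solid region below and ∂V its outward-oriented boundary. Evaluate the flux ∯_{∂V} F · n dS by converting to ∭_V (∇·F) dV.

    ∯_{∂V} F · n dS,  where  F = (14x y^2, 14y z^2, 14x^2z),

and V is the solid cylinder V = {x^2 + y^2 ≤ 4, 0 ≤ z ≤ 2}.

By the divergence theorem,

    ∯_{∂V} F · n dS = ∭_V (∇ · F) dV.

Compute the divergence:
    ∇ · F = ∂F_x/∂x + ∂F_y/∂y + ∂F_z/∂z = 14y^2 + 14z^2 + 14x^2 = 14x^2 + 14y^2 + 14z^2.

In cylindrical coordinates, x = r cos(θ), y = r sin(θ), z = z, dV = r dr dθ dz, with 0 ≤ r ≤ 2, 0 ≤ θ ≤ 2π, 0 ≤ z ≤ 2.

The integrand, after substitution and multiplying by the volume element, becomes (14r^2 + 14z^2) · r, so

    ∭_V (∇·F) dV = ∫_0^{2π} ∫_0^{2} ∫_0^{2} (14r^2 + 14z^2) · r dz dr dθ.

Inner (z from 0 to 2): 28r (r^2 + 4/3).
Middle (r from 0 to 2): 560/3.
Outer (θ from 0 to 2π): 1120π/3.

Therefore ∯_{∂V} F · n dS = 1120π/3.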